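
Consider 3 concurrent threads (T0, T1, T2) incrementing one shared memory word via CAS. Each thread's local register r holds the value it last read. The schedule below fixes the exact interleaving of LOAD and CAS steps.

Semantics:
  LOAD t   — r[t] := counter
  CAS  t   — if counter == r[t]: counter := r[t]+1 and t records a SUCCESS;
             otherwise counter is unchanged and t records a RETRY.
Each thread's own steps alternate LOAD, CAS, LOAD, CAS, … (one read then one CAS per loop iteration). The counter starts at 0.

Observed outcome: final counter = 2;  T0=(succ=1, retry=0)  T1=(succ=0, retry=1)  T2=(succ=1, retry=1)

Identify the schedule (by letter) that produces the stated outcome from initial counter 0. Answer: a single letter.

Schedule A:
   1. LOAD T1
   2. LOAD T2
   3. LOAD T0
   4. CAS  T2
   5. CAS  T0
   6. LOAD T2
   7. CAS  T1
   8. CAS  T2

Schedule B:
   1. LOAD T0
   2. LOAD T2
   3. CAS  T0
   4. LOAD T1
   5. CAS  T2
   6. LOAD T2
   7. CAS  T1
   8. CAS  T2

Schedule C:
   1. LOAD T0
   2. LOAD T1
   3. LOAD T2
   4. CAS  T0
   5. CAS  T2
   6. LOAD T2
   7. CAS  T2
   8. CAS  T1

Run C:
step 1: T0 LOAD ⇒ load; ctr=0 reg=0
step 2: T1 LOAD ⇒ load; ctr=0 reg=0
step 3: T2 LOAD ⇒ load; ctr=0 reg=0
step 4: T0 CAS ⇒ ok; ctr=1 reg=0
step 5: T2 CAS ⇒ retry; ctr=1 reg=0
step 6: T2 LOAD ⇒ load; ctr=1 reg=1
step 7: T2 CAS ⇒ ok; ctr=2 reg=1
step 8: T1 CAS ⇒ retry; ctr=2 reg=0

C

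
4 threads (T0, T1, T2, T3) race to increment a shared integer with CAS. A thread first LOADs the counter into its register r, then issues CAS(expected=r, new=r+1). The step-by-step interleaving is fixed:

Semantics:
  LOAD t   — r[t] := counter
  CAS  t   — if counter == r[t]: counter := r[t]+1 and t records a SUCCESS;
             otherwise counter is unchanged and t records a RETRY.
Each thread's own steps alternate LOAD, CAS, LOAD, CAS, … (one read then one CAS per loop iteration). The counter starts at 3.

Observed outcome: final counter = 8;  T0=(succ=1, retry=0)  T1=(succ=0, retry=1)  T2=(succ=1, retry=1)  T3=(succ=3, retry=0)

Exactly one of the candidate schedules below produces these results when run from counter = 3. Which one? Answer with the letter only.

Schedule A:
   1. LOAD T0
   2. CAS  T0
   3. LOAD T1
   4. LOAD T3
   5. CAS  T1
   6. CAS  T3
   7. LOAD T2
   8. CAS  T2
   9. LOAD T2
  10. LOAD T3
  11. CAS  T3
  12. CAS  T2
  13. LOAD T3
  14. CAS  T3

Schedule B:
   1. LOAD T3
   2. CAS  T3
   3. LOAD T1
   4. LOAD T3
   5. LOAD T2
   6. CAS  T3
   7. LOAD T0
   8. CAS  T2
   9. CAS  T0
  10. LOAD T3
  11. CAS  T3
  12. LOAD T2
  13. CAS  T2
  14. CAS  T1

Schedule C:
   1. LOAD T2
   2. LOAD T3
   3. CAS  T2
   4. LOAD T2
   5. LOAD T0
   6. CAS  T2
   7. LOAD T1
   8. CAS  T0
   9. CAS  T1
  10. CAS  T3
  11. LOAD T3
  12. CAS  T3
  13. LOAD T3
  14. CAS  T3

Run B:
step 1: T3 LOAD ⇒ load; ctr=3 reg=3
step 2: T3 CAS ⇒ ok; ctr=4 reg=3
step 3: T1 LOAD ⇒ load; ctr=4 reg=4
step 4: T3 LOAD ⇒ load; ctr=4 reg=4
step 5: T2 LOAD ⇒ load; ctr=4 reg=4
step 6: T3 CAS ⇒ ok; ctr=5 reg=4
step 7: T0 LOAD ⇒ load; ctr=5 reg=5
step 8: T2 CAS ⇒ retry; ctr=5 reg=4
step 9: T0 CAS ⇒ ok; ctr=6 reg=5
step 10: T3 LOAD ⇒ load; ctr=6 reg=6
step 11: T3 CAS ⇒ ok; ctr=7 reg=6
step 12: T2 LOAD ⇒ load; ctr=7 reg=7
step 13: T2 CAS ⇒ ok; ctr=8 reg=7
step 14: T1 CAS ⇒ retry; ctr=8 reg=4

B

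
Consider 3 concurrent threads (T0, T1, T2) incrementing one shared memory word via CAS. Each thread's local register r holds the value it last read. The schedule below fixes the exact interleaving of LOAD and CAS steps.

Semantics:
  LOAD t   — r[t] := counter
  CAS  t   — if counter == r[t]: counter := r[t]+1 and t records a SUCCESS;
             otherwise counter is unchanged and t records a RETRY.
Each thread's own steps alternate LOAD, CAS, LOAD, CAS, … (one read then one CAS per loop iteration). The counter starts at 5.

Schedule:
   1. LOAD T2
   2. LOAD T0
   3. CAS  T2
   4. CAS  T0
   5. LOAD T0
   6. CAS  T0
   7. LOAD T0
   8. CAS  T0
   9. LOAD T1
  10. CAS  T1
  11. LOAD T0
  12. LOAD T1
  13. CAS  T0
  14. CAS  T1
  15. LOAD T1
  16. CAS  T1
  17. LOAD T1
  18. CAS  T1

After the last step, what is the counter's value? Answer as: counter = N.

counter = 12

step 1: T2 LOAD ⇒ load; ctr=5 reg=5
step 2: T0 LOAD ⇒ load; ctr=5 reg=5
step 3: T2 CAS ⇒ ok; ctr=6 reg=5
step 4: T0 CAS ⇒ retry; ctr=6 reg=5
step 5: T0 LOAD ⇒ load; ctr=6 reg=6
step 6: T0 CAS ⇒ ok; ctr=7 reg=6
step 7: T0 LOAD ⇒ load; ctr=7 reg=7
step 8: T0 CAS ⇒ ok; ctr=8 reg=7
step 9: T1 LOAD ⇒ load; ctr=8 reg=8
step 10: T1 CAS ⇒ ok; ctr=9 reg=8
step 11: T0 LOAD ⇒ load; ctr=9 reg=9
step 12: T1 LOAD ⇒ load; ctr=9 reg=9
step 13: T0 CAS ⇒ ok; ctr=10 reg=9
step 14: T1 CAS ⇒ retry; ctr=10 reg=9
step 15: T1 LOAD ⇒ load; ctr=10 reg=10
step 16: T1 CAS ⇒ ok; ctr=11 reg=10
step 17: T1 LOAD ⇒ load; ctr=11 reg=11
step 18: T1 CAS ⇒ ok; ctr=12 reg=11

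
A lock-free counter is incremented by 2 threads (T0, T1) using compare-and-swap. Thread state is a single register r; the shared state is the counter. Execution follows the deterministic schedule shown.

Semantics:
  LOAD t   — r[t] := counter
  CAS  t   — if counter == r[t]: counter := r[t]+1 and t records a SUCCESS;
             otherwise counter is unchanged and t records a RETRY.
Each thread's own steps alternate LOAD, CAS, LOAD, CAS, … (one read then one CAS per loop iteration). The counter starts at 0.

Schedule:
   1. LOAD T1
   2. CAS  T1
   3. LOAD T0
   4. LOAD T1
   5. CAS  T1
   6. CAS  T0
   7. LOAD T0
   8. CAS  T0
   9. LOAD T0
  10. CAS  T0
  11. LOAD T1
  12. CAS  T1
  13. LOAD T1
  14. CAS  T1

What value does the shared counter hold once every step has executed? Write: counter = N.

counter = 6

T1 LOAD — after: cnt=0, r=0 — load
T1 CAS — after: cnt=1, r=0 — ok
T0 LOAD — after: cnt=1, r=1 — load
T1 LOAD — after: cnt=1, r=1 — load
T1 CAS — after: cnt=2, r=1 — ok
T0 CAS — after: cnt=2, r=1 — retry
T0 LOAD — after: cnt=2, r=2 — load
T0 CAS — after: cnt=3, r=2 — ok
T0 LOAD — after: cnt=3, r=3 — load
T0 CAS — after: cnt=4, r=3 — ok
T1 LOAD — after: cnt=4, r=4 — load
T1 CAS — after: cnt=5, r=4 — ok
T1 LOAD — after: cnt=5, r=5 — load
T1 CAS — after: cnt=6, r=5 — ok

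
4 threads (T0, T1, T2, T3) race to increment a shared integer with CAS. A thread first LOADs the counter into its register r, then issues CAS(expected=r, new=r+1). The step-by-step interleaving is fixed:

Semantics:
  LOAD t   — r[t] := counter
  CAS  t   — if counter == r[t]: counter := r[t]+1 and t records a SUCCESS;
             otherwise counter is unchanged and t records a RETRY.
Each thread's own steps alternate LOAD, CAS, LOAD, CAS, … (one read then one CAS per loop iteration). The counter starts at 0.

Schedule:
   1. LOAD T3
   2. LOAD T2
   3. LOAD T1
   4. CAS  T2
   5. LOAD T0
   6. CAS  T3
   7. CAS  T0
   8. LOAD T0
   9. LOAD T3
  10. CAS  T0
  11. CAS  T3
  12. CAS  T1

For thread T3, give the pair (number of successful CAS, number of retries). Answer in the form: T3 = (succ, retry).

T3 = (0, 2)

   1) LOAD T3:  M=0  r_T3=0
   2) LOAD T2:  M=0  r_T2=0
   3) LOAD T1:  M=0  r_T1=0
   4) CAS  T2:  M=1  r_T2=0 ✓
   5) LOAD T0:  M=1  r_T0=1
   6) CAS  T3:  M=1  r_T3=0 ✗
   7) CAS  T0:  M=2  r_T0=1 ✓
   8) LOAD T0:  M=2  r_T0=2
   9) LOAD T3:  M=2  r_T3=2
  10) CAS  T0:  M=3  r_T0=2 ✓
  11) CAS  T3:  M=3  r_T3=2 ✗
  12) CAS  T1:  M=3  r_T1=0 ✗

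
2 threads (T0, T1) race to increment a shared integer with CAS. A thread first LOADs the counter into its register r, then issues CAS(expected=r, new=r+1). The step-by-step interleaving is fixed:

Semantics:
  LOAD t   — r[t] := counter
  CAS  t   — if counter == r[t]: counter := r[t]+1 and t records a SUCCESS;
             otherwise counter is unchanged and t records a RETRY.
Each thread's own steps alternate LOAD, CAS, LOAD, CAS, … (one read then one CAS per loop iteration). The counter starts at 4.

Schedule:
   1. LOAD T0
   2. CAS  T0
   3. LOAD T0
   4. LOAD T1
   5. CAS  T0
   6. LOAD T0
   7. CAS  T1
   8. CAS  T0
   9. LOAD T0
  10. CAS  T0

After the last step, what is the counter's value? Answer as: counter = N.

step 1: T0 LOAD ⇒ load; ctr=4 reg=4
step 2: T0 CAS ⇒ ok; ctr=5 reg=4
step 3: T0 LOAD ⇒ load; ctr=5 reg=5
step 4: T1 LOAD ⇒ load; ctr=5 reg=5
step 5: T0 CAS ⇒ ok; ctr=6 reg=5
step 6: T0 LOAD ⇒ load; ctr=6 reg=6
step 7: T1 CAS ⇒ retry; ctr=6 reg=5
step 8: T0 CAS ⇒ ok; ctr=7 reg=6
step 9: T0 LOAD ⇒ load; ctr=7 reg=7
step 10: T0 CAS ⇒ ok; ctr=8 reg=7

counter = 8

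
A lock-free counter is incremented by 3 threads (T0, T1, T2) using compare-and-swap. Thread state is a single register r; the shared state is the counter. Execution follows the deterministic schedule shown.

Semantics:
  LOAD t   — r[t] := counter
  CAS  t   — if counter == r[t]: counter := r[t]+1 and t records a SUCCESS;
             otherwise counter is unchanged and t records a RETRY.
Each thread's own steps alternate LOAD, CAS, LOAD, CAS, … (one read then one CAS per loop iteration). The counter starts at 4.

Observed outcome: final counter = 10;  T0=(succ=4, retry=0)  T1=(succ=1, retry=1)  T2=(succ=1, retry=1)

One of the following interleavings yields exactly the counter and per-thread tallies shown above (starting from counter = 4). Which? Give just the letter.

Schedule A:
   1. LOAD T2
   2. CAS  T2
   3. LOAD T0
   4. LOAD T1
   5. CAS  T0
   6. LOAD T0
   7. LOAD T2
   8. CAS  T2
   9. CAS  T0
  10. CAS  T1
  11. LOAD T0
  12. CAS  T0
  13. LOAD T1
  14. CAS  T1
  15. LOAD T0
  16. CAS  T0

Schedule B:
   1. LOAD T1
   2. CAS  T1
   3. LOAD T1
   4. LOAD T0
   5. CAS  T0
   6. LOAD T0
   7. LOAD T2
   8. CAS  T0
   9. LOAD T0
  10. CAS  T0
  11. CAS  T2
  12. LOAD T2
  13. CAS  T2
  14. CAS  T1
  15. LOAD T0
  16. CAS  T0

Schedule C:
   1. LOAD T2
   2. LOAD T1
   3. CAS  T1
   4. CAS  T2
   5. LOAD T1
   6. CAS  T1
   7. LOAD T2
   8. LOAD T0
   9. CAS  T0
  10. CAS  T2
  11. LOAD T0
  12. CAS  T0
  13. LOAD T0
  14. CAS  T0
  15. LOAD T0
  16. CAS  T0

Tracing schedule B:
1. LOAD T1 → mem=4 r[T1]=4 [LOAD]
2. CAS T1 → mem=5 r[T1]=4 [OK]
3. LOAD T1 → mem=5 r[T1]=5 [LOAD]
4. LOAD T0 → mem=5 r[T0]=5 [LOAD]
5. CAS T0 → mem=6 r[T0]=5 [OK]
6. LOAD T0 → mem=6 r[T0]=6 [LOAD]
7. LOAD T2 → mem=6 r[T2]=6 [LOAD]
8. CAS T0 → mem=7 r[T0]=6 [OK]
9. LOAD T0 → mem=7 r[T0]=7 [LOAD]
10. CAS T0 → mem=8 r[T0]=7 [OK]
11. CAS T2 → mem=8 r[T2]=6 [RETRY]
12. LOAD T2 → mem=8 r[T2]=8 [LOAD]
13. CAS T2 → mem=9 r[T2]=8 [OK]
14. CAS T1 → mem=9 r[T1]=5 [RETRY]
15. LOAD T0 → mem=9 r[T0]=9 [LOAD]
16. CAS T0 → mem=10 r[T0]=9 [OK]

B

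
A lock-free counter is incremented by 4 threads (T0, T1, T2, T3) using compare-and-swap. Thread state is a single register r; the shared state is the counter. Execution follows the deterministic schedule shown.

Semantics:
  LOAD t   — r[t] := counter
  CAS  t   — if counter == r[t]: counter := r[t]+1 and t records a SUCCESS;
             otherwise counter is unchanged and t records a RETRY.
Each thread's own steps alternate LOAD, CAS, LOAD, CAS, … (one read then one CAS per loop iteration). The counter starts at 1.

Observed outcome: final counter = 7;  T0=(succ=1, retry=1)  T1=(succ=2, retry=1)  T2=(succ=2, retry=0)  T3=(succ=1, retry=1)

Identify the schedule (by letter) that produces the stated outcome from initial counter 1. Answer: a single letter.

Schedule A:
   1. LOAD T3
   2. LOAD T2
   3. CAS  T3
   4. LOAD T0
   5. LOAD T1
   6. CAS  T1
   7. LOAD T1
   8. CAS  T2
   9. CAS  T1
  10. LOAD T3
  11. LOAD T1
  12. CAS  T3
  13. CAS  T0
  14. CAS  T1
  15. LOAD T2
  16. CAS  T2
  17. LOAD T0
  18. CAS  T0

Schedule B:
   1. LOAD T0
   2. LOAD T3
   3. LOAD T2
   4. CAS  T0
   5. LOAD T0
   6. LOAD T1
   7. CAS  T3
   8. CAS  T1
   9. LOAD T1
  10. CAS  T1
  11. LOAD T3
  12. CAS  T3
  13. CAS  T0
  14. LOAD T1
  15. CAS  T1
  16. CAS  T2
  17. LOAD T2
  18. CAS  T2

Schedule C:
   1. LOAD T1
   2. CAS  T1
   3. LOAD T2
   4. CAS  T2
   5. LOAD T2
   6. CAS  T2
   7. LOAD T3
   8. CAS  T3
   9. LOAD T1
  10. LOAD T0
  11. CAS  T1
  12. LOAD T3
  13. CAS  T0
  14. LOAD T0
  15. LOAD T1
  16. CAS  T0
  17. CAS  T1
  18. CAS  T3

C

Tracing schedule C:
step 1: T1 LOAD ⇒ load; ctr=1 reg=1
step 2: T1 CAS ⇒ ok; ctr=2 reg=1
step 3: T2 LOAD ⇒ load; ctr=2 reg=2
step 4: T2 CAS ⇒ ok; ctr=3 reg=2
step 5: T2 LOAD ⇒ load; ctr=3 reg=3
step 6: T2 CAS ⇒ ok; ctr=4 reg=3
step 7: T3 LOAD ⇒ load; ctr=4 reg=4
step 8: T3 CAS ⇒ ok; ctr=5 reg=4
step 9: T1 LOAD ⇒ load; ctr=5 reg=5
step 10: T0 LOAD ⇒ load; ctr=5 reg=5
step 11: T1 CAS ⇒ ok; ctr=6 reg=5
step 12: T3 LOAD ⇒ load; ctr=6 reg=6
step 13: T0 CAS ⇒ retry; ctr=6 reg=5
step 14: T0 LOAD ⇒ load; ctr=6 reg=6
step 15: T1 LOAD ⇒ load; ctr=6 reg=6
step 16: T0 CAS ⇒ ok; ctr=7 reg=6
step 17: T1 CAS ⇒ retry; ctr=7 reg=6
step 18: T3 CAS ⇒ retry; ctr=7 reg=6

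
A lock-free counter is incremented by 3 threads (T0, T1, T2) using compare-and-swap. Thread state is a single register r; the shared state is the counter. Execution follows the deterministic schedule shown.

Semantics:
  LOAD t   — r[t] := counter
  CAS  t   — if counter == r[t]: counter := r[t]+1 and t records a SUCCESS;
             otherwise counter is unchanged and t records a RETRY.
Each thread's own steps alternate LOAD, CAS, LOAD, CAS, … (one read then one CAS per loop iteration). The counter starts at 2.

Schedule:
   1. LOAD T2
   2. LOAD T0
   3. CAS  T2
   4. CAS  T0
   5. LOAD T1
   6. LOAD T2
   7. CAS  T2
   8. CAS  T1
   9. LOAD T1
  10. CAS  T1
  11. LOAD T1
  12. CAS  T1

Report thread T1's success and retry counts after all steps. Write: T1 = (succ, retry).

[1] T2.load  rd  (counter 2, T2.r 2)
[2] T0.load  rd  (counter 2, T0.r 2)
[3] T2.cas  hit  (counter 3, T2.r 2)
[4] T0.cas  miss  (counter 3, T0.r 2)
[5] T1.load  rd  (counter 3, T1.r 3)
[6] T2.load  rd  (counter 3, T2.r 3)
[7] T2.cas  hit  (counter 4, T2.r 3)
[8] T1.cas  miss  (counter 4, T1.r 3)
[9] T1.load  rd  (counter 4, T1.r 4)
[10] T1.cas  hit  (counter 5, T1.r 4)
[11] T1.load  rd  (counter 5, T1.r 5)
[12] T1.cas  hit  (counter 6, T1.r 5)

T1 = (2, 1)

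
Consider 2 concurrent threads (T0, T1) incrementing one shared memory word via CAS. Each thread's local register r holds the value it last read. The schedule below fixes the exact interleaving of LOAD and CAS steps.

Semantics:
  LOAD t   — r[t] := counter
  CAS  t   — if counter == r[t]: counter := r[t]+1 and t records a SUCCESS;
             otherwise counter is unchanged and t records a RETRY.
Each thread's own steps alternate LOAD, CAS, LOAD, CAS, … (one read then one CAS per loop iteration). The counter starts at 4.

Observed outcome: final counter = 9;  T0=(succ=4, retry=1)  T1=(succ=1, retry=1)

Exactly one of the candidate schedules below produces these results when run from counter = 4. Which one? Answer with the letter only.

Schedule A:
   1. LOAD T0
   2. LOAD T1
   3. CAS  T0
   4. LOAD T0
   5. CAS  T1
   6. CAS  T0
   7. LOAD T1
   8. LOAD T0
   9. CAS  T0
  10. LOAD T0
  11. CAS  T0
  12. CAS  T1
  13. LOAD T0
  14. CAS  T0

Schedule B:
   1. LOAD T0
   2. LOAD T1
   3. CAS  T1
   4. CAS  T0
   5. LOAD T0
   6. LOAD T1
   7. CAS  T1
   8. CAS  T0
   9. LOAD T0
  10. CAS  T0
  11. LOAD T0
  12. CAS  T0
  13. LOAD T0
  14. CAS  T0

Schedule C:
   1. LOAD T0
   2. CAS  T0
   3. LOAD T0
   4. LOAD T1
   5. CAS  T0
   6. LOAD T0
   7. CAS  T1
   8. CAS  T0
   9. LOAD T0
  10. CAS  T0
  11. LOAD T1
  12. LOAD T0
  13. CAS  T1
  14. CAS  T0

C

Simulating candidate C:
[1] T0.load  rd  (counter 4, T0.r 4)
[2] T0.cas  hit  (counter 5, T0.r 4)
[3] T0.load  rd  (counter 5, T0.r 5)
[4] T1.load  rd  (counter 5, T1.r 5)
[5] T0.cas  hit  (counter 6, T0.r 5)
[6] T0.load  rd  (counter 6, T0.r 6)
[7] T1.cas  miss  (counter 6, T1.r 5)
[8] T0.cas  hit  (counter 7, T0.r 6)
[9] T0.load  rd  (counter 7, T0.r 7)
[10] T0.cas  hit  (counter 8, T0.r 7)
[11] T1.load  rd  (counter 8, T1.r 8)
[12] T0.load  rd  (counter 8, T0.r 8)
[13] T1.cas  hit  (counter 9, T1.r 8)
[14] T0.cas  miss  (counter 9, T0.r 8)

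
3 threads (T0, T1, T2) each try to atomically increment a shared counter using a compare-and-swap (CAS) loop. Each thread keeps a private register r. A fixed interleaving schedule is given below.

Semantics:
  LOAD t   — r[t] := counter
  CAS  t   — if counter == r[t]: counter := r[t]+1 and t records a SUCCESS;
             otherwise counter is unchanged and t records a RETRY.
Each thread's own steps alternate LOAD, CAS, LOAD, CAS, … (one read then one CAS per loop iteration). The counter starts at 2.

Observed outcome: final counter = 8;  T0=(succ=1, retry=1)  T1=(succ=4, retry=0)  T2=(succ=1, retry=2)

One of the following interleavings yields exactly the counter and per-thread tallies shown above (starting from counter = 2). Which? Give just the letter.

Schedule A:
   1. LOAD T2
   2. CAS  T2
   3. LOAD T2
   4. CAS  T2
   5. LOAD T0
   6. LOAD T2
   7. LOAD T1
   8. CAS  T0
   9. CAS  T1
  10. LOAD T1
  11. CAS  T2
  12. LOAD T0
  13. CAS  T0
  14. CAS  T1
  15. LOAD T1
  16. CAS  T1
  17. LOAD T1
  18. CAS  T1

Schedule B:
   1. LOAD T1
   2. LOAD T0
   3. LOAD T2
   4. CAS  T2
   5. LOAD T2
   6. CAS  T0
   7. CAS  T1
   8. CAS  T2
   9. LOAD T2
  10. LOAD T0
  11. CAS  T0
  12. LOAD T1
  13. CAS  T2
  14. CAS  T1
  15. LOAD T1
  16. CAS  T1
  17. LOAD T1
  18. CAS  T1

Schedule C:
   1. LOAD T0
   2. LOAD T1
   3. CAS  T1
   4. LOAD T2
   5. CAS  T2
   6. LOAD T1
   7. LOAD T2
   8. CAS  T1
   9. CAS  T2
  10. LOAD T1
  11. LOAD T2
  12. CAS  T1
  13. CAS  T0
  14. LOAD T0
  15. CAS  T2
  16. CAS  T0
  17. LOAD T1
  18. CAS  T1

C

Simulating candidate C:
   1) LOAD T0:  M=2  r_T0=2
   2) LOAD T1:  M=2  r_T1=2
   3) CAS  T1:  M=3  r_T1=2 ✓
   4) LOAD T2:  M=3  r_T2=3
   5) CAS  T2:  M=4  r_T2=3 ✓
   6) LOAD T1:  M=4  r_T1=4
   7) LOAD T2:  M=4  r_T2=4
   8) CAS  T1:  M=5  r_T1=4 ✓
   9) CAS  T2:  M=5  r_T2=4 ✗
  10) LOAD T1:  M=5  r_T1=5
  11) LOAD T2:  M=5  r_T2=5
  12) CAS  T1:  M=6  r_T1=5 ✓
  13) CAS  T0:  M=6  r_T0=2 ✗
  14) LOAD T0:  M=6  r_T0=6
  15) CAS  T2:  M=6  r_T2=5 ✗
  16) CAS  T0:  M=7  r_T0=6 ✓
  17) LOAD T1:  M=7  r_T1=7
  18) CAS  T1:  M=8  r_T1=7 ✓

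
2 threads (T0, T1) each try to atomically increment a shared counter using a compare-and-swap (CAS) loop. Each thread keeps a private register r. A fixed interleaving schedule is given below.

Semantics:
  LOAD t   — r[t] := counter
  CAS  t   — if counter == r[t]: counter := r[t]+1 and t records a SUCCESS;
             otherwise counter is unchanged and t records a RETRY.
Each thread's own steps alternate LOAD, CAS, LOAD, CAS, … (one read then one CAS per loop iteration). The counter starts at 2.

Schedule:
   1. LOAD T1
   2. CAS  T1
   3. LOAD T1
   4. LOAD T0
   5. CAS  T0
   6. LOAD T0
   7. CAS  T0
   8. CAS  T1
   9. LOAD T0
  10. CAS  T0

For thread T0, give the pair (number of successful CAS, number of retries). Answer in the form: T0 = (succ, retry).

#1 T1 reads 2
#2 T1 CAS(2→3) writes; counter now 3
#3 T1 reads 3
#4 T0 reads 3
#5 T0 CAS(3→4) writes; counter now 4
#6 T0 reads 4
#7 T0 CAS(4→5) writes; counter now 5
#8 T1 CAS(3→4) fails; counter now 5
#9 T0 reads 5
#10 T0 CAS(5→6) writes; counter now 6

T0 = (3, 0)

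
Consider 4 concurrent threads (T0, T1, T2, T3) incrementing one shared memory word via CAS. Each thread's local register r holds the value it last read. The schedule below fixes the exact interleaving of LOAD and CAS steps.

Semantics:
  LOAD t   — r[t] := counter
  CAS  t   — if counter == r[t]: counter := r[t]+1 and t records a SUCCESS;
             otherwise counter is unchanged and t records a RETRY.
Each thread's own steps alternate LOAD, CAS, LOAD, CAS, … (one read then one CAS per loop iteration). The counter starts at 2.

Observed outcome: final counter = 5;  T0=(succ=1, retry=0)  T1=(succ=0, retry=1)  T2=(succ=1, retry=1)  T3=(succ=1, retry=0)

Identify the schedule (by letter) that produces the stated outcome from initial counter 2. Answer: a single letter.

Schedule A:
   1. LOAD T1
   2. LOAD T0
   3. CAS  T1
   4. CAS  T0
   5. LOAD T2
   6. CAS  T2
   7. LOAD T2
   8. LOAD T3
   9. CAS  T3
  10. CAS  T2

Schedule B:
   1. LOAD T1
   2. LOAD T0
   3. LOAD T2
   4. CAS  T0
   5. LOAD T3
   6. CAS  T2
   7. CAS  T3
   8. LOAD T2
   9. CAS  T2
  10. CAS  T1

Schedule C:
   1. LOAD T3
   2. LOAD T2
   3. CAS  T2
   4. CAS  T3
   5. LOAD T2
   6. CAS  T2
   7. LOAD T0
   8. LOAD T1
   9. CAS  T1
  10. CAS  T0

Tracing schedule B:
T1 LOAD — after: cnt=2, r=2 — load
T0 LOAD — after: cnt=2, r=2 — load
T2 LOAD — after: cnt=2, r=2 — load
T0 CAS — after: cnt=3, r=2 — ok
T3 LOAD — after: cnt=3, r=3 — load
T2 CAS — after: cnt=3, r=2 — retry
T3 CAS — after: cnt=4, r=3 — ok
T2 LOAD — after: cnt=4, r=4 — load
T2 CAS — after: cnt=5, r=4 — ok
T1 CAS — after: cnt=5, r=2 — retry

B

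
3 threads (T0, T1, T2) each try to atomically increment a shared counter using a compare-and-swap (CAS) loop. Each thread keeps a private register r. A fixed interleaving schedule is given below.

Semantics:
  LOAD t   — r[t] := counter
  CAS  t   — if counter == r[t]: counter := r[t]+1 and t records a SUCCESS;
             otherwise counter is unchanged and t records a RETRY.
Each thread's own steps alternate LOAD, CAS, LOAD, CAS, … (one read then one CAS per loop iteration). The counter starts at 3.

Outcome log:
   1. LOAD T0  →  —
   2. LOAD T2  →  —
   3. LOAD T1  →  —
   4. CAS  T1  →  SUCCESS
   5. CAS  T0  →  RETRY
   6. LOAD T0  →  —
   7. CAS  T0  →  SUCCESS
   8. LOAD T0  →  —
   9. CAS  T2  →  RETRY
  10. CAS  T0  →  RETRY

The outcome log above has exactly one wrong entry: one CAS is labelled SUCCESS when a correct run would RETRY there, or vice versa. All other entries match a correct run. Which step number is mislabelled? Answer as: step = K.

Reference trace:
step 1: T0 LOAD ⇒ load; ctr=3 reg=3
step 2: T2 LOAD ⇒ load; ctr=3 reg=3
step 3: T1 LOAD ⇒ load; ctr=3 reg=3
step 4: T1 CAS ⇒ ok; ctr=4 reg=3
step 5: T0 CAS ⇒ retry; ctr=4 reg=3
step 6: T0 LOAD ⇒ load; ctr=4 reg=4
step 7: T0 CAS ⇒ ok; ctr=5 reg=4
step 8: T0 LOAD ⇒ load; ctr=5 reg=5
step 9: T2 CAS ⇒ retry; ctr=5 reg=3
step 10: T0 CAS ⇒ ok; ctr=6 reg=5
Log disagrees first at step 10.

step = 10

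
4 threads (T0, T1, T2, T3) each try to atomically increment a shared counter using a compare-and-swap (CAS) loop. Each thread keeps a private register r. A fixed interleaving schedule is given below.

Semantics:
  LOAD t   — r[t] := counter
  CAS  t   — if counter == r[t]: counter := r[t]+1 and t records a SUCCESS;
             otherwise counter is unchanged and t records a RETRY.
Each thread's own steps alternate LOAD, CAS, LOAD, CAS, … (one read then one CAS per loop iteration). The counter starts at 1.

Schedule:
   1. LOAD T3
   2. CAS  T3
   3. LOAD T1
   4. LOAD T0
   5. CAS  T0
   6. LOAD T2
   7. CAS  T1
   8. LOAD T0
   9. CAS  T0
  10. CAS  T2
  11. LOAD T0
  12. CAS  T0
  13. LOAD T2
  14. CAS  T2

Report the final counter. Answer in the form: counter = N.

counter = 6

#1 T3 reads 1
#2 T3 CAS(1→2) writes; counter now 2
#3 T1 reads 2
#4 T0 reads 2
#5 T0 CAS(2→3) writes; counter now 3
#6 T2 reads 3
#7 T1 CAS(2→3) fails; counter now 3
#8 T0 reads 3
#9 T0 CAS(3→4) writes; counter now 4
#10 T2 CAS(3→4) fails; counter now 4
#11 T0 reads 4
#12 T0 CAS(4→5) writes; counter now 5
#13 T2 reads 5
#14 T2 CAS(5→6) writes; counter now 6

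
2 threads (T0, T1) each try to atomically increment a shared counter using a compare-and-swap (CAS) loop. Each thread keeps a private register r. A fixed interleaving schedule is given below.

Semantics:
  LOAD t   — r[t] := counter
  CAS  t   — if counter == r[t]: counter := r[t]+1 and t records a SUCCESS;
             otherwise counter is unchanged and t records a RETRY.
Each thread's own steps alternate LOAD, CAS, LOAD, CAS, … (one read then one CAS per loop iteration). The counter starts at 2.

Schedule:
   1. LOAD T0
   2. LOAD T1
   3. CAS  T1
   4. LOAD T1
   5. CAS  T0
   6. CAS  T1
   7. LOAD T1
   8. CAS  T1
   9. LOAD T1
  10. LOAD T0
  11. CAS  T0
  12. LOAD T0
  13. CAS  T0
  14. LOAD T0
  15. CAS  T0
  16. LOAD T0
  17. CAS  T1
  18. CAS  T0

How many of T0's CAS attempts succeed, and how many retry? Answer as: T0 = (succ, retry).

step 1: T0 LOAD ⇒ load; ctr=2 reg=2
step 2: T1 LOAD ⇒ load; ctr=2 reg=2
step 3: T1 CAS ⇒ ok; ctr=3 reg=2
step 4: T1 LOAD ⇒ load; ctr=3 reg=3
step 5: T0 CAS ⇒ retry; ctr=3 reg=2
step 6: T1 CAS ⇒ ok; ctr=4 reg=3
step 7: T1 LOAD ⇒ load; ctr=4 reg=4
step 8: T1 CAS ⇒ ok; ctr=5 reg=4
step 9: T1 LOAD ⇒ load; ctr=5 reg=5
step 10: T0 LOAD ⇒ load; ctr=5 reg=5
step 11: T0 CAS ⇒ ok; ctr=6 reg=5
step 12: T0 LOAD ⇒ load; ctr=6 reg=6
step 13: T0 CAS ⇒ ok; ctr=7 reg=6
step 14: T0 LOAD ⇒ load; ctr=7 reg=7
step 15: T0 CAS ⇒ ok; ctr=8 reg=7
step 16: T0 LOAD ⇒ load; ctr=8 reg=8
step 17: T1 CAS ⇒ retry; ctr=8 reg=5
step 18: T0 CAS ⇒ ok; ctr=9 reg=8

T0 = (4, 1)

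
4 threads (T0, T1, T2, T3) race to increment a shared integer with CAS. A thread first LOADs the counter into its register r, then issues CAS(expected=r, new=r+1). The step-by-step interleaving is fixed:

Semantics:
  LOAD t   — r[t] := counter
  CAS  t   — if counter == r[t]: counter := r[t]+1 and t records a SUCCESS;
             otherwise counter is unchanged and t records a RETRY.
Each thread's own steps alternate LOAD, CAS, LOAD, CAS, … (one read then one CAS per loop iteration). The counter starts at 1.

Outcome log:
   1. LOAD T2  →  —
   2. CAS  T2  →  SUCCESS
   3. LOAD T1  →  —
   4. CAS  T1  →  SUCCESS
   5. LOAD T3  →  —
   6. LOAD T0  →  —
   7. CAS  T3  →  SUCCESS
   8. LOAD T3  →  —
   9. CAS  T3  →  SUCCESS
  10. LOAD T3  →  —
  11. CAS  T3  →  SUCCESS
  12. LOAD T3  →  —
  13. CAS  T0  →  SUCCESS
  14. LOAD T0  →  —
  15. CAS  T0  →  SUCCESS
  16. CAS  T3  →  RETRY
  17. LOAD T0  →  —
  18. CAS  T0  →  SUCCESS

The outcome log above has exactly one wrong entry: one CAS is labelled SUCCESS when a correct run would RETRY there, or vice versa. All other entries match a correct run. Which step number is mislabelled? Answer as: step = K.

step = 13

Reference trace:
step 1: T2 LOAD ⇒ load; ctr=1 reg=1
step 2: T2 CAS ⇒ ok; ctr=2 reg=1
step 3: T1 LOAD ⇒ load; ctr=2 reg=2
step 4: T1 CAS ⇒ ok; ctr=3 reg=2
step 5: T3 LOAD ⇒ load; ctr=3 reg=3
step 6: T0 LOAD ⇒ load; ctr=3 reg=3
step 7: T3 CAS ⇒ ok; ctr=4 reg=3
step 8: T3 LOAD ⇒ load; ctr=4 reg=4
step 9: T3 CAS ⇒ ok; ctr=5 reg=4
step 10: T3 LOAD ⇒ load; ctr=5 reg=5
step 11: T3 CAS ⇒ ok; ctr=6 reg=5
step 12: T3 LOAD ⇒ load; ctr=6 reg=6
step 13: T0 CAS ⇒ retry; ctr=6 reg=3
step 14: T0 LOAD ⇒ load; ctr=6 reg=6
step 15: T0 CAS ⇒ ok; ctr=7 reg=6
step 16: T3 CAS ⇒ retry; ctr=7 reg=6
step 17: T0 LOAD ⇒ load; ctr=7 reg=7
step 18: T0 CAS ⇒ ok; ctr=8 reg=7
Mismatch at 13.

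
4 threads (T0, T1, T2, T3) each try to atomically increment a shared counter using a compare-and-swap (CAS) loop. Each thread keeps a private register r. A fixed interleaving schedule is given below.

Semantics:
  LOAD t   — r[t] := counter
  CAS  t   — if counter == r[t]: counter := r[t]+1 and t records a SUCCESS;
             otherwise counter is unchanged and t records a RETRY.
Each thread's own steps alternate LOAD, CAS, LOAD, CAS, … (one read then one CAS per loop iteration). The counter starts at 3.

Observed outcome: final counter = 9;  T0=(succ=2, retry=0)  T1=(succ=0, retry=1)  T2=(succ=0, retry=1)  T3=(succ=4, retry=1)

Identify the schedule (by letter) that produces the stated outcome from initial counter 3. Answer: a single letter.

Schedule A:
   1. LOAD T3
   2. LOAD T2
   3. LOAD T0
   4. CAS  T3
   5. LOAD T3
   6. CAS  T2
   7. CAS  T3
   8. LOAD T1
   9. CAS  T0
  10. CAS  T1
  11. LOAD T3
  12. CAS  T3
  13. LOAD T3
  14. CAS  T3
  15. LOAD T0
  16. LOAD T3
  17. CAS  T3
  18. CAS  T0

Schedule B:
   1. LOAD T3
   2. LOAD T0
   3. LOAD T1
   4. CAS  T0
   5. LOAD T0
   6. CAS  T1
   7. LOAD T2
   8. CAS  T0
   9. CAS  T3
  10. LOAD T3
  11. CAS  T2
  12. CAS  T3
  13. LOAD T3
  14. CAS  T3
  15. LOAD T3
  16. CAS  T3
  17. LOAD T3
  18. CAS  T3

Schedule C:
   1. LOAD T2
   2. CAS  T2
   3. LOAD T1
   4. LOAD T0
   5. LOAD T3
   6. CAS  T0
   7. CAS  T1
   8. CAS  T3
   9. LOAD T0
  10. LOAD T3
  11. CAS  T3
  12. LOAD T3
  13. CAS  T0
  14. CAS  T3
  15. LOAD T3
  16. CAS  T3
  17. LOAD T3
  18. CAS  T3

Simulating candidate B:
1. LOAD T3 → mem=3 r[T3]=3 [LOAD]
2. LOAD T0 → mem=3 r[T0]=3 [LOAD]
3. LOAD T1 → mem=3 r[T1]=3 [LOAD]
4. CAS T0 → mem=4 r[T0]=3 [OK]
5. LOAD T0 → mem=4 r[T0]=4 [LOAD]
6. CAS T1 → mem=4 r[T1]=3 [RETRY]
7. LOAD T2 → mem=4 r[T2]=4 [LOAD]
8. CAS T0 → mem=5 r[T0]=4 [OK]
9. CAS T3 → mem=5 r[T3]=3 [RETRY]
10. LOAD T3 → mem=5 r[T3]=5 [LOAD]
11. CAS T2 → mem=5 r[T2]=4 [RETRY]
12. CAS T3 → mem=6 r[T3]=5 [OK]
13. LOAD T3 → mem=6 r[T3]=6 [LOAD]
14. CAS T3 → mem=7 r[T3]=6 [OK]
15. LOAD T3 → mem=7 r[T3]=7 [LOAD]
16. CAS T3 → mem=8 r[T3]=7 [OK]
17. LOAD T3 → mem=8 r[T3]=8 [LOAD]
18. CAS T3 → mem=9 r[T3]=8 [OK]

B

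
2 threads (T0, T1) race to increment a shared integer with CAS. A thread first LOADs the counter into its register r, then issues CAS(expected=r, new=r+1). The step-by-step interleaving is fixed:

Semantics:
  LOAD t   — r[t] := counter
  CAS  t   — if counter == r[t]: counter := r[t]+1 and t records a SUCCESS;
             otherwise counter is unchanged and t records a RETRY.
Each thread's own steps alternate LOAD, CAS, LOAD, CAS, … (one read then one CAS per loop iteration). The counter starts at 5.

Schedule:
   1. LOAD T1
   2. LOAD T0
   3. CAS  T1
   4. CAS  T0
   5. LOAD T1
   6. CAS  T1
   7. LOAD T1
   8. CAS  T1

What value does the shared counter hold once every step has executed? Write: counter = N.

counter = 8

1. LOAD T1 → mem=5 r[T1]=5 [LOAD]
2. LOAD T0 → mem=5 r[T0]=5 [LOAD]
3. CAS T1 → mem=6 r[T1]=5 [OK]
4. CAS T0 → mem=6 r[T0]=5 [RETRY]
5. LOAD T1 → mem=6 r[T1]=6 [LOAD]
6. CAS T1 → mem=7 r[T1]=6 [OK]
7. LOAD T1 → mem=7 r[T1]=7 [LOAD]
8. CAS T1 → mem=8 r[T1]=7 [OK]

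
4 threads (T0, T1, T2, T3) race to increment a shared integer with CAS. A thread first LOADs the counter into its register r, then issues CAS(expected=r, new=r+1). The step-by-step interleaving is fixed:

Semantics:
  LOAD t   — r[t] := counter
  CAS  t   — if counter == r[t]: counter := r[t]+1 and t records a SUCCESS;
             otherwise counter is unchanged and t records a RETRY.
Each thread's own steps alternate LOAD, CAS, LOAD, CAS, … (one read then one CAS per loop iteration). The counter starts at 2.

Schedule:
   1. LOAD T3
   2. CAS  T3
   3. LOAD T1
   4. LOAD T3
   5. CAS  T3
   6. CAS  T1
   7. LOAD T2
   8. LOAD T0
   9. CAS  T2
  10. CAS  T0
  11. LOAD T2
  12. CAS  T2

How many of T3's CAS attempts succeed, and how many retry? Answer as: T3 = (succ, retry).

T3 = (2, 0)

T3 LOAD — after: cnt=2, r=2 — load
T3 CAS — after: cnt=3, r=2 — ok
T1 LOAD — after: cnt=3, r=3 — load
T3 LOAD — after: cnt=3, r=3 — load
T3 CAS — after: cnt=4, r=3 — ok
T1 CAS — after: cnt=4, r=3 — retry
T2 LOAD — after: cnt=4, r=4 — load
T0 LOAD — after: cnt=4, r=4 — load
T2 CAS — after: cnt=5, r=4 — ok
T0 CAS — after: cnt=5, r=4 — retry
T2 LOAD — after: cnt=5, r=5 — load
T2 CAS — after: cnt=6, r=5 — ok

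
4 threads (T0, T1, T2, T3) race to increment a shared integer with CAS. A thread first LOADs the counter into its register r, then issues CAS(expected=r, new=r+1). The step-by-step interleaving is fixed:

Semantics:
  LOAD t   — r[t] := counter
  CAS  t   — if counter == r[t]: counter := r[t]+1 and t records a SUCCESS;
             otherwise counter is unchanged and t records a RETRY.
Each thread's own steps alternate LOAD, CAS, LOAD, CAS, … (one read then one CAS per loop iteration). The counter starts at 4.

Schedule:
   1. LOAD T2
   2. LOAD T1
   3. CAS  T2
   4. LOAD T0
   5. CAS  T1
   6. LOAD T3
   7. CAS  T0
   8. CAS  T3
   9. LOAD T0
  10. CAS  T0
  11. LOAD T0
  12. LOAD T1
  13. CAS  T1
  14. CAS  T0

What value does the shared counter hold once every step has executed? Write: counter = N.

   1) LOAD T2:  M=4  r_T2=4
   2) LOAD T1:  M=4  r_T1=4
   3) CAS  T2:  M=5  r_T2=4 ✓
   4) LOAD T0:  M=5  r_T0=5
   5) CAS  T1:  M=5  r_T1=4 ✗
   6) LOAD T3:  M=5  r_T3=5
   7) CAS  T0:  M=6  r_T0=5 ✓
   8) CAS  T3:  M=6  r_T3=5 ✗
   9) LOAD T0:  M=6  r_T0=6
  10) CAS  T0:  M=7  r_T0=6 ✓
  11) LOAD T0:  M=7  r_T0=7
  12) LOAD T1:  M=7  r_T1=7
  13) CAS  T1:  M=8  r_T1=7 ✓
  14) CAS  T0:  M=8  r_T0=7 ✗

counter = 8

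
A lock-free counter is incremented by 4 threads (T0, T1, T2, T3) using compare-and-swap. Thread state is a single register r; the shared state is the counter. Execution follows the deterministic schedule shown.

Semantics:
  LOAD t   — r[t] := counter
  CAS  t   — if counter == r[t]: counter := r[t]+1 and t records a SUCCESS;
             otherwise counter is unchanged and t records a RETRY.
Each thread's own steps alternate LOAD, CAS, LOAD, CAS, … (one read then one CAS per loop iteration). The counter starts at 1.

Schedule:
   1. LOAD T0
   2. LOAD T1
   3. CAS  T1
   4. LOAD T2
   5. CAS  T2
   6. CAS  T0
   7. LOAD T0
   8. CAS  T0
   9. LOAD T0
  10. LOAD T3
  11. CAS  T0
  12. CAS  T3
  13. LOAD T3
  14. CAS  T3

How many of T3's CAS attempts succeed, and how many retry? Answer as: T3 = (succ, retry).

T3 = (1, 1)

   1) LOAD T0:  M=1  r_T0=1
   2) LOAD T1:  M=1  r_T1=1
   3) CAS  T1:  M=2  r_T1=1 ✓
   4) LOAD T2:  M=2  r_T2=2
   5) CAS  T2:  M=3  r_T2=2 ✓
   6) CAS  T0:  M=3  r_T0=1 ✗
   7) LOAD T0:  M=3  r_T0=3
   8) CAS  T0:  M=4  r_T0=3 ✓
   9) LOAD T0:  M=4  r_T0=4
  10) LOAD T3:  M=4  r_T3=4
  11) CAS  T0:  M=5  r_T0=4 ✓
  12) CAS  T3:  M=5  r_T3=4 ✗
  13) LOAD T3:  M=5  r_T3=5
  14) CAS  T3:  M=6  r_T3=5 ✓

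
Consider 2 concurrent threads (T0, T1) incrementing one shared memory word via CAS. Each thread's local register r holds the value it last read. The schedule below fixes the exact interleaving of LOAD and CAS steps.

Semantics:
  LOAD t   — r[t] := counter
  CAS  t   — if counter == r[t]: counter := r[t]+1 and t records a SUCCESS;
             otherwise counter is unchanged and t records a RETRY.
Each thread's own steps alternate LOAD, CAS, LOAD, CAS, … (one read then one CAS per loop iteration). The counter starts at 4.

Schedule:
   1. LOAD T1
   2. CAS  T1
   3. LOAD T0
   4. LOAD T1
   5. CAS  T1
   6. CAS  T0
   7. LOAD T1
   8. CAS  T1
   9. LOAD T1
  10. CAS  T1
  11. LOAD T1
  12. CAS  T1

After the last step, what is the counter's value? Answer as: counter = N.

counter = 9

#1 T1 reads 4
#2 T1 CAS(4→5) writes; counter now 5
#3 T0 reads 5
#4 T1 reads 5
#5 T1 CAS(5→6) writes; counter now 6
#6 T0 CAS(5→6) fails; counter now 6
#7 T1 reads 6
#8 T1 CAS(6→7) writes; counter now 7
#9 T1 reads 7
#10 T1 CAS(7→8) writes; counter now 8
#11 T1 reads 8
#12 T1 CAS(8→9) writes; counter now 9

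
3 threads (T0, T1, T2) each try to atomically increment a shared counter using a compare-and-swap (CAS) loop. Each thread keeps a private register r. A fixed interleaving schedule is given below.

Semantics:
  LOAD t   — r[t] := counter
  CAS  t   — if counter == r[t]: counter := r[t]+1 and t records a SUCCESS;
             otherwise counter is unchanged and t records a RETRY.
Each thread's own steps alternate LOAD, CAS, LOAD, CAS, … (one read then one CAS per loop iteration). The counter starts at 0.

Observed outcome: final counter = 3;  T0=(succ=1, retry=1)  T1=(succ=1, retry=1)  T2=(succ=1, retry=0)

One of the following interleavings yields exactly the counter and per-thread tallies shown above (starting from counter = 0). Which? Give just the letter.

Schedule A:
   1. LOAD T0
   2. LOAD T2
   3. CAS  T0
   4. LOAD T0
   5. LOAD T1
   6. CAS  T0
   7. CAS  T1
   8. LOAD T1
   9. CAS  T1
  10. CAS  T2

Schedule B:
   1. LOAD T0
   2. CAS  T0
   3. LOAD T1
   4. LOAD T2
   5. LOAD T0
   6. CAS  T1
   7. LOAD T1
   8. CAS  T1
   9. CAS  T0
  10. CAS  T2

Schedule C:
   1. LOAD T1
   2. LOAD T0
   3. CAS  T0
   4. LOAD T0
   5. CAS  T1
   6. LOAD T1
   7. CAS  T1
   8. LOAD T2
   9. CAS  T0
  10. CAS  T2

C

Simulating candidate C:
T1 LOAD — after: cnt=0, r=0 — load
T0 LOAD — after: cnt=0, r=0 — load
T0 CAS — after: cnt=1, r=0 — ok
T0 LOAD — after: cnt=1, r=1 — load
T1 CAS — after: cnt=1, r=0 — retry
T1 LOAD — after: cnt=1, r=1 — load
T1 CAS — after: cnt=2, r=1 — ok
T2 LOAD — after: cnt=2, r=2 — load
T0 CAS — after: cnt=2, r=1 — retry
T2 CAS — after: cnt=3, r=2 — ok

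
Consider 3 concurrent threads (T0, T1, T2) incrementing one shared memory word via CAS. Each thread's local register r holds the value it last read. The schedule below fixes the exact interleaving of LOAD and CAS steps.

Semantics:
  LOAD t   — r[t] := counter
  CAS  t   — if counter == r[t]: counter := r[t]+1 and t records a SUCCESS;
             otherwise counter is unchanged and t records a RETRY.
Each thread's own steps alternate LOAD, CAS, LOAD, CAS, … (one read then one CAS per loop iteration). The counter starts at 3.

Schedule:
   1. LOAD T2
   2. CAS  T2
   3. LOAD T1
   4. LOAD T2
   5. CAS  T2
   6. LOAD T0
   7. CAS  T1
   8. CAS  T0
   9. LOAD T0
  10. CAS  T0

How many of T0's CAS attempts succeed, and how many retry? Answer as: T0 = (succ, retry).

step 1: T2 LOAD ⇒ load; ctr=3 reg=3
step 2: T2 CAS ⇒ ok; ctr=4 reg=3
step 3: T1 LOAD ⇒ load; ctr=4 reg=4
step 4: T2 LOAD ⇒ load; ctr=4 reg=4
step 5: T2 CAS ⇒ ok; ctr=5 reg=4
step 6: T0 LOAD ⇒ load; ctr=5 reg=5
step 7: T1 CAS ⇒ retry; ctr=5 reg=4
step 8: T0 CAS ⇒ ok; ctr=6 reg=5
step 9: T0 LOAD ⇒ load; ctr=6 reg=6
step 10: T0 CAS ⇒ ok; ctr=7 reg=6

T0 = (2, 0)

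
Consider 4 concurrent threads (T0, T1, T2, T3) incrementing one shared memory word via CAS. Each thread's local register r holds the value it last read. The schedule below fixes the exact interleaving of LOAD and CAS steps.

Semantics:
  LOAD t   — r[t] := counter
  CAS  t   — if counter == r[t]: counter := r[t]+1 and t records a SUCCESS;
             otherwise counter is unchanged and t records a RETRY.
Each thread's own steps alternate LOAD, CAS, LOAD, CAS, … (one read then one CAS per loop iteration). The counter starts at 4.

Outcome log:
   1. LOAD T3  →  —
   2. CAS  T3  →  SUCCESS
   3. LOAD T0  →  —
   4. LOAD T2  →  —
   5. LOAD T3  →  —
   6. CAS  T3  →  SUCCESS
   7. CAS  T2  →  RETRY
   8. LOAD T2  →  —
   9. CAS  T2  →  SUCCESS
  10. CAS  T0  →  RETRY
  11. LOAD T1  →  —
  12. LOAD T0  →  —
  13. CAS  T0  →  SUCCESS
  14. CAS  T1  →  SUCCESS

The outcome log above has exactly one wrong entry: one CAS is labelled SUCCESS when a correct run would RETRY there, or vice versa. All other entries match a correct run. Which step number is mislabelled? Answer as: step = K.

Reference trace:
1. LOAD T3 → mem=4 r[T3]=4 [LOAD]
2. CAS T3 → mem=5 r[T3]=4 [OK]
3. LOAD T0 → mem=5 r[T0]=5 [LOAD]
4. LOAD T2 → mem=5 r[T2]=5 [LOAD]
5. LOAD T3 → mem=5 r[T3]=5 [LOAD]
6. CAS T3 → mem=6 r[T3]=5 [OK]
7. CAS T2 → mem=6 r[T2]=5 [RETRY]
8. LOAD T2 → mem=6 r[T2]=6 [LOAD]
9. CAS T2 → mem=7 r[T2]=6 [OK]
10. CAS T0 → mem=7 r[T0]=5 [RETRY]
11. LOAD T1 → mem=7 r[T1]=7 [LOAD]
12. LOAD T0 → mem=7 r[T0]=7 [LOAD]
13. CAS T0 → mem=8 r[T0]=7 [OK]
14. CAS T1 → mem=8 r[T1]=7 [RETRY]
Log disagrees first at step 14.

step = 14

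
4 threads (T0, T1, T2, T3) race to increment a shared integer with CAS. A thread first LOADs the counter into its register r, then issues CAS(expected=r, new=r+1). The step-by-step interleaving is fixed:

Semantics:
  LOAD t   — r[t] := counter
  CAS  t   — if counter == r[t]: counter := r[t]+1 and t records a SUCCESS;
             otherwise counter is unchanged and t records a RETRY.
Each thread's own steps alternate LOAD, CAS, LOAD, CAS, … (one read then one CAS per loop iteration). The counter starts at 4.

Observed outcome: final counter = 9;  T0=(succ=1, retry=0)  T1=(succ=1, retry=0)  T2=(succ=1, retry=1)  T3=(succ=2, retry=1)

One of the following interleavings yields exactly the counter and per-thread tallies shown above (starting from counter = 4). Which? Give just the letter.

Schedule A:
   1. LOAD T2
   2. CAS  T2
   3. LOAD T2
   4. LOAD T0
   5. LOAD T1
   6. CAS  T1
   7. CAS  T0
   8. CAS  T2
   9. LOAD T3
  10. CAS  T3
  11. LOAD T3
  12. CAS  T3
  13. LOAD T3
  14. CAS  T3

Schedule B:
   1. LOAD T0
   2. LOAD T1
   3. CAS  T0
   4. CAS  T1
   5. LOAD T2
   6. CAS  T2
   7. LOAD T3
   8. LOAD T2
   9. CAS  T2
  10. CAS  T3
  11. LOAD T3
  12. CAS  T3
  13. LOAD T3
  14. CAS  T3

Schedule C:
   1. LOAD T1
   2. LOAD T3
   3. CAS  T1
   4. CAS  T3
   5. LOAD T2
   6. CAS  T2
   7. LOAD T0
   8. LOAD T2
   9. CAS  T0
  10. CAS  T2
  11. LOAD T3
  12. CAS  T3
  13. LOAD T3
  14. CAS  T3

C

Simulating candidate C:
T1 LOAD — after: cnt=4, r=4 — load
T3 LOAD — after: cnt=4, r=4 — load
T1 CAS — after: cnt=5, r=4 — ok
T3 CAS — after: cnt=5, r=4 — retry
T2 LOAD — after: cnt=5, r=5 — load
T2 CAS — after: cnt=6, r=5 — ok
T0 LOAD — after: cnt=6, r=6 — load
T2 LOAD — after: cnt=6, r=6 — load
T0 CAS — after: cnt=7, r=6 — ok
T2 CAS — after: cnt=7, r=6 — retry
T3 LOAD — after: cnt=7, r=7 — load
T3 CAS — after: cnt=8, r=7 — ok
T3 LOAD — after: cnt=8, r=8 — load
T3 CAS — after: cnt=9, r=8 — ok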